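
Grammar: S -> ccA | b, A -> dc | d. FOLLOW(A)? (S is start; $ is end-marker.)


$ ∈ FOLLOW(S). For each A -> αBβ: add FIRST(β)\{ε} to FOLLOW(B); if β nullable, add FOLLOW(A).
FOLLOW(A) = {$}


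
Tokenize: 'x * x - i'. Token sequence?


Scan left to right, longest-match per lexeme
Tokens: ID(x), OP(*), ID(x), OP(-), ID(i)


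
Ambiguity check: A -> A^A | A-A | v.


'v^v-v' has two parse trees (no precedence encoded between ^ and -)
Ambiguous


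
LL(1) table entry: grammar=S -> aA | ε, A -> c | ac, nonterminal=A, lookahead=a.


For [A, a]: 'a' ∈ FIRST(ac)
Entry: A -> ac


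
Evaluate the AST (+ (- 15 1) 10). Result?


Evaluate inner: (- 15 1) = 14
Evaluate root: (+ 14 10) = 24
Result: 24


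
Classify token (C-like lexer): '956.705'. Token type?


Pattern: digits with a decimal point
Type: FLOAT_LITERAL


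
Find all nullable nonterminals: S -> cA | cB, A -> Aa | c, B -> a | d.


A nonterminal is nullable iff some alternative derives ε (directly, or every symbol in it is nullable)
Nullable: {}


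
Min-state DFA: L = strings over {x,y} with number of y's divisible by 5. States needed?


Track (count of y) mod 5: states 0..4, accept at 0
Minimal DFA: 5 states


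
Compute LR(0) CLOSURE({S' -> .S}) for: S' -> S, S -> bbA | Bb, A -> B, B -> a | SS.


Start: S' -> .S
For each item with dot before a nonterminal B, add B -> .γ for every B-production
Closure: [S' -> .S, S -> .bbA, S -> .Bb, B -> .a, B -> .SS]


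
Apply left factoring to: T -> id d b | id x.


Common prefix: 'id'
Factored: T -> id T', T' -> d b | x


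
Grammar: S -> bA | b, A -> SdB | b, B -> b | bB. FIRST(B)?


Per alternative of B: FIRST(b) = {b}; FIRST(bB) = {b}
FIRST(B) = {b}


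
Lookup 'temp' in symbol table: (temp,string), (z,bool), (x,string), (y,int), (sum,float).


Lookup 'temp' → type string


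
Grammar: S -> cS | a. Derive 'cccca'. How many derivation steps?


Derivation: S => cS => ccS => cccS => ccccS => cccca
Steps: 5


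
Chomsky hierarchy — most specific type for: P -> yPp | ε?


Single nonterminal LHS, but y^n p^n is not regular
Classification: Type 2 (Context-Free)


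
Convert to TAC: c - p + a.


Break into single-operator statements:
t1 = c - p
t2 = t1 + a


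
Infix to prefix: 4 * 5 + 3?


left-to-right (same/higher precedence on left): tree is (+ (* 4 5) 3)
Prefix: + * 4 5 3


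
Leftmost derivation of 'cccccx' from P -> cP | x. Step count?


Derivation: P => cP => ccP => cccP => ccccP => cccccP => cccccx
Steps: 6


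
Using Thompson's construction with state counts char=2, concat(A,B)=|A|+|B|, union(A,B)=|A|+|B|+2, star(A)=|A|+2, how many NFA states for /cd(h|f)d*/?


Syntax tree has 5 char leaf(s), 1 union(s), 1 star(s)
chars contribute 5×2 = 10; each union adds +2; each star adds +2
Total: 10 + 2 + 2 = 14 states


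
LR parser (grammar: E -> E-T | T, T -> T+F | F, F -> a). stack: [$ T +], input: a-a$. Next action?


no handle; shift 'a'
Action: shift


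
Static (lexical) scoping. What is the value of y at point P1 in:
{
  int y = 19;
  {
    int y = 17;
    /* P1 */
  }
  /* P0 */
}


y declared in the same block as P1
y = 17


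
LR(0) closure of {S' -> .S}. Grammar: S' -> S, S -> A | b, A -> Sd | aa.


Start: S' -> .S
For each item with dot before a nonterminal B, add B -> .γ for every B-production
Closure: [S' -> .S, S -> .A, S -> .b, A -> .Sd, A -> .aa]


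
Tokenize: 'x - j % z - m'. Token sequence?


Scan left to right, longest-match per lexeme
Tokens: ID(x), OP(-), ID(j), OP(%), ID(z), OP(-), ID(m)


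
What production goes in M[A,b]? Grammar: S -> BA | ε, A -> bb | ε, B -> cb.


For [A, b]: 'b' ∈ FIRST(bb)
Entry: A -> bb


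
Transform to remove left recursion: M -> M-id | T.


Left-recursive alternatives: M-id; non-recursive: T
Introduce M': M -> TM', M' -> -idM' | ε


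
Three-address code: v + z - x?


Break into single-operator statements:
t1 = v + z
t2 = t1 - x


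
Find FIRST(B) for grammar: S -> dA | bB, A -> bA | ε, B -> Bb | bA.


Per alternative of B: FIRST(Bb) = {b}; FIRST(bA) = {b}
FIRST(B) = {b}


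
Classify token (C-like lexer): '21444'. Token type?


Pattern: digits only
Type: INTEGER_LITERAL


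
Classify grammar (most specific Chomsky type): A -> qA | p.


Right-linear: every RHS is a terminal or a terminal followed by one nonterminal
Classification: Type 3 (Regular)


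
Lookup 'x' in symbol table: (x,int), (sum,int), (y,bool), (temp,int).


Lookup 'x' → type int


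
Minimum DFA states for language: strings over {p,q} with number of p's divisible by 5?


Track (count of p) mod 5: states 0..4, accept at 0
Minimal DFA: 5 states


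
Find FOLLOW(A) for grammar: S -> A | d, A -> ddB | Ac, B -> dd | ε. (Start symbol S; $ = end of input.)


$ ∈ FOLLOW(S). For each A -> αBβ: add FIRST(β)\{ε} to FOLLOW(B); if β nullable, add FOLLOW(A).
FOLLOW(A) = {$, c}


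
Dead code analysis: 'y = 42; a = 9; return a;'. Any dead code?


y is assigned but never read
Dead: 'y = 42'


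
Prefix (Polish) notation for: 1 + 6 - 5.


left-to-right (same/higher precedence on left): tree is (- (+ 1 6) 5)
Prefix: - + 1 6 5


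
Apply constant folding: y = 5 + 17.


5 + 17 = 22 at compile time
Optimized: y = 22


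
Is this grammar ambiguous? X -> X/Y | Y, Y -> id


precedence layered via separate nonterminal Y: deterministic
Unambiguous


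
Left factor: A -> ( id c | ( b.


Common prefix: '('
Factored: A -> ( A', A' -> id c | b


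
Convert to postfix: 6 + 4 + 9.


Left to right (same or higher precedence on left)
Postfix: 6 4 + 9 +


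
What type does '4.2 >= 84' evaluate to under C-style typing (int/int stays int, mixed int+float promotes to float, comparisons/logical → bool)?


Operand types: float >= int
Rule: comparison yields bool
Result type: bool


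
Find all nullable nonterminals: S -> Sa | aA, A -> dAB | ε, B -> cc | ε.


A nonterminal is nullable iff some alternative derives ε (directly, or every symbol in it is nullable)
Nullable: {A, B}


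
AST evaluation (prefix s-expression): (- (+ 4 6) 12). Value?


Evaluate inner: (+ 4 6) = 10
Evaluate root: (- 10 12) = -2
Result: -2


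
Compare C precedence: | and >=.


'>=' is relational (level 7); '|' is bitwise OR (level 3)
Higher level binds tighter
'>=' has higher precedence than '|'


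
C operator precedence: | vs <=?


'<=' is relational (level 7); '|' is bitwise OR (level 3)
Higher level binds tighter
'<=' has higher precedence than '|'


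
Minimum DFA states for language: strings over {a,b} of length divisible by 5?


Track length mod 5: states 0..4, accept at 0
Minimal DFA: 5 states


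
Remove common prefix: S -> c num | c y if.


Common prefix: 'c'
Factored: S -> c S', S' -> num | y if


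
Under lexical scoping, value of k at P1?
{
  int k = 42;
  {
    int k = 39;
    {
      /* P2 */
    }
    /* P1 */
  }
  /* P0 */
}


k declared in the same block as P1
k = 39


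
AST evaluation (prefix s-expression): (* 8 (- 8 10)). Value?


Evaluate inner: (- 8 10) = -2
Evaluate root: (* 8 -2) = -16
Result: -16


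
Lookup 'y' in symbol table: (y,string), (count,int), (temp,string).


Lookup 'y' → type string


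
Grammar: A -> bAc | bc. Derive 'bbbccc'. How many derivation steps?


Derivation: A => bAc => bbAcc => bbbccc
Steps: 3


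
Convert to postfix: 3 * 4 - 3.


Left to right (same or higher precedence on left)
Postfix: 3 4 * 3 -


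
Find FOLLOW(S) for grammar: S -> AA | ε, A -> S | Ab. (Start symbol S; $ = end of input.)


$ ∈ FOLLOW(S). For each A -> αBβ: add FIRST(β)\{ε} to FOLLOW(B); if β nullable, add FOLLOW(A).
FOLLOW(S) = {$, b}


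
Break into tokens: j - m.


Scan left to right, longest-match per lexeme
Tokens: ID(j), OP(-), ID(m)


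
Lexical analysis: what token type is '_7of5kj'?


Pattern: letter/underscore followed by alphanumerics, not a keyword
Type: IDENTIFIER


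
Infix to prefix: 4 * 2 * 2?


left-to-right (same/higher precedence on left): tree is (* (* 4 2) 2)
Prefix: * * 4 2 2


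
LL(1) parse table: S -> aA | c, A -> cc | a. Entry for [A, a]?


For [A, a]: 'a' ∈ FIRST(a)
Entry: A -> a


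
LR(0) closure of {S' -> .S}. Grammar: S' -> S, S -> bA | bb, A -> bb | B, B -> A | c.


Start: S' -> .S
For each item with dot before a nonterminal B, add B -> .γ for every B-production
Closure: [S' -> .S, S -> .bA, S -> .bb]


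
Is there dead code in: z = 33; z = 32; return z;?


first assignment to z is overwritten before any read
Dead: 'z = 33'


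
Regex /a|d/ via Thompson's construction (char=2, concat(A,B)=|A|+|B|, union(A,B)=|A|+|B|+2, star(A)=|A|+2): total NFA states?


Syntax tree has 2 char leaf(s), 1 union(s), 0 star(s)
chars contribute 2×2 = 4; each union adds +2; each star adds +2
Total: 4 + 2 + 0 = 6 states


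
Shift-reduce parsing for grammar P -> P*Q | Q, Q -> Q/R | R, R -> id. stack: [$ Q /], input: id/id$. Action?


no handle; shift 'id'
Action: shift


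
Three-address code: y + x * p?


Break into single-operator statements:
t1 = x * p
t2 = y + t1


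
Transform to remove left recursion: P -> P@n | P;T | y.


Left-recursive alternatives: P@n, P;T; non-recursive: y
Introduce P': P -> yP', P' -> @nP' | ;TP' | ε


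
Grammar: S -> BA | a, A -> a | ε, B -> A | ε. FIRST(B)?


Per alternative of B: FIRST(A) = {a, ε}; FIRST(ε) = {ε}
FIRST(B) = {a, ε}


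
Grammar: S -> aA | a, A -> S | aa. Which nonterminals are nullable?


A nonterminal is nullable iff some alternative derives ε (directly, or every symbol in it is nullable)
Nullable: {}


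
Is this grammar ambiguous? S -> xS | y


right-linear, alternatives start with distinct terminals 'x' vs 'y': unique leftmost derivation
Unambiguous


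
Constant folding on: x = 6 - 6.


6 - 6 = 0 at compile time
Optimized: x = 0


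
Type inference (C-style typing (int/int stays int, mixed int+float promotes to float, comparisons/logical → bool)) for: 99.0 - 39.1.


Operand types: float - float
Rule: mixed int/float promotes to float; int/int stays int
Result type: float


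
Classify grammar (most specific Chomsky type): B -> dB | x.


Right-linear: every RHS is a terminal or a terminal followed by one nonterminal
Classification: Type 3 (Regular)


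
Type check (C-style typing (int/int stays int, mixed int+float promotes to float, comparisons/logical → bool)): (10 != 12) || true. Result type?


Operand types: bool || bool
Rule: logical operators take bool operands and yield bool
Result type: bool


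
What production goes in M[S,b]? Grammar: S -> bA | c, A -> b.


For [S, b]: 'b' ∈ FIRST(bA)
Entry: S -> bA


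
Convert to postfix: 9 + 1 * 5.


* has higher precedence, evaluate 1*5 first
Postfix: 9 1 5 * +


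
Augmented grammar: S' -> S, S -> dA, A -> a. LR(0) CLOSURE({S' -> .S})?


Start: S' -> .S
For each item with dot before a nonterminal B, add B -> .γ for every B-production
Closure: [S' -> .S, S -> .dA]


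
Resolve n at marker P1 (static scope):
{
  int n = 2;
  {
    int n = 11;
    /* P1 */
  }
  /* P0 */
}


n declared in the same block as P1
n = 11


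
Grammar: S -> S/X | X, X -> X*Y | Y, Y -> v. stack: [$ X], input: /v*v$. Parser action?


lookahead ∉ {*} so X won't extend; reduce S -> X
Action: reduce (S -> X)


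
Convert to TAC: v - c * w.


Break into single-operator statements:
t1 = c * w
t2 = v - t1


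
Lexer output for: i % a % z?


Scan left to right, longest-match per lexeme
Tokens: ID(i), OP(%), ID(a), OP(%), ID(z)


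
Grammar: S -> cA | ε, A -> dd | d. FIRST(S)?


Per alternative of S: FIRST(cA) = {c}; FIRST(ε) = {ε}
FIRST(S) = {c, ε}


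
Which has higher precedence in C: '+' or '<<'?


'+' is additive (level 9); '<<' is shift (level 8)
Higher level binds tighter
'+' has higher precedence than '<<'


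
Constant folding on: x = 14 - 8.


14 - 8 = 6 at compile time
Optimized: x = 6


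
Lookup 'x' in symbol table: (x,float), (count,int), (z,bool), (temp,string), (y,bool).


Lookup 'x' → type float


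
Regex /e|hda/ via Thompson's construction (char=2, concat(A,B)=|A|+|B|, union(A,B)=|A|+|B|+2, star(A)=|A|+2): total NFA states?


Syntax tree has 4 char leaf(s), 1 union(s), 0 star(s)
chars contribute 4×2 = 8; each union adds +2; each star adds +2
Total: 8 + 2 + 0 = 10 states


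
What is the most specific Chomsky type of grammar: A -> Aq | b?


Left-linear: every RHS is a terminal or one nonterminal followed by a terminal
Classification: Type 3 (Regular)


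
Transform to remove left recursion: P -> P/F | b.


Left-recursive alternatives: P/F; non-recursive: b
Introduce P': P -> bP', P' -> /FP' | ε


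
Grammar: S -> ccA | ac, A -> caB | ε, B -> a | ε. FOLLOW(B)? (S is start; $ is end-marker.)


$ ∈ FOLLOW(S). For each A -> αBβ: add FIRST(β)\{ε} to FOLLOW(B); if β nullable, add FOLLOW(A).
FOLLOW(B) = {$}


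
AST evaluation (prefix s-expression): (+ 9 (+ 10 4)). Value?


Evaluate inner: (+ 10 4) = 14
Evaluate root: (+ 9 14) = 23
Result: 23


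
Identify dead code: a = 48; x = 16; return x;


a is assigned but never read
Dead: 'a = 48'


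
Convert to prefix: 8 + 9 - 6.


left-to-right (same/higher precedence on left): tree is (- (+ 8 9) 6)
Prefix: - + 8 9 6


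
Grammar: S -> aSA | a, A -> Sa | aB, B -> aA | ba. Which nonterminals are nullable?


A nonterminal is nullable iff some alternative derives ε (directly, or every symbol in it is nullable)
Nullable: {}


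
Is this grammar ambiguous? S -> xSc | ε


balanced x^n…c^n: each string has a unique parse
Unambiguous


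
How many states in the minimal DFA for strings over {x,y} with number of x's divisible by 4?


Track (count of x) mod 4: states 0..3, accept at 0
Minimal DFA: 4 states


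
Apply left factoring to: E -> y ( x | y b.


Common prefix: 'y'
Factored: E -> y E', E' -> ( x | b


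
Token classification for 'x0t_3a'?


Pattern: letter/underscore followed by alphanumerics, not a keyword
Type: IDENTIFIER


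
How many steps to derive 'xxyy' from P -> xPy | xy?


Derivation: P => xPy => xxyy
Steps: 2


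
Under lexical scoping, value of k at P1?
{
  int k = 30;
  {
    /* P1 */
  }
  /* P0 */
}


P1's block does not declare k; resolves to the enclosing declaration at depth 0
k = 30


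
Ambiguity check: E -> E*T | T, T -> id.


precedence layered via separate nonterminal T: deterministic
Unambiguous


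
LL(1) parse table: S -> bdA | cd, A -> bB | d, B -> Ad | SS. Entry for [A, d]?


For [A, d]: 'd' ∈ FIRST(d)
Entry: A -> d


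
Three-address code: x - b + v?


Break into single-operator statements:
t1 = x - b
t2 = t1 + v


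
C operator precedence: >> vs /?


'/' is multiplicative (level 10); '>>' is shift (level 8)
Higher level binds tighter
'/' has higher precedence than '>>'


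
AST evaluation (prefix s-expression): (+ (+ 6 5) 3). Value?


Evaluate inner: (+ 6 5) = 11
Evaluate root: (+ 11 3) = 14
Result: 14


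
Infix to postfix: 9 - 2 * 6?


* has higher precedence, evaluate 2*6 first
Postfix: 9 2 6 * -


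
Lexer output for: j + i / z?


Scan left to right, longest-match per lexeme
Tokens: ID(j), OP(+), ID(i), OP(/), ID(z)


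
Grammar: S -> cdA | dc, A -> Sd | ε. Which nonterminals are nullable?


A nonterminal is nullable iff some alternative derives ε (directly, or every symbol in it is nullable)
Nullable: {A}


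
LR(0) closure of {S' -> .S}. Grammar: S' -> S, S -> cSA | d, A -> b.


Start: S' -> .S
For each item with dot before a nonterminal B, add B -> .γ for every B-production
Closure: [S' -> .S, S -> .cSA, S -> .d]


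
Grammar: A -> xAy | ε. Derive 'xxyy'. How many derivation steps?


Derivation: A => xAy => xxAyy => xxyy
Steps: 3


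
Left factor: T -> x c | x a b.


Common prefix: 'x'
Factored: T -> x T', T' -> c | a b


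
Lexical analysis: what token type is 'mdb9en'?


Pattern: letter/underscore followed by alphanumerics, not a keyword
Type: IDENTIFIER


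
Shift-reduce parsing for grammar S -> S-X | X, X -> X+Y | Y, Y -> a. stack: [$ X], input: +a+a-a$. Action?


shift '+' to continue X -> X+Y
Action: shift


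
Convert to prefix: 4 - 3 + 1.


left-to-right (same/higher precedence on left): tree is (+ (- 4 3) 1)
Prefix: + - 4 3 1


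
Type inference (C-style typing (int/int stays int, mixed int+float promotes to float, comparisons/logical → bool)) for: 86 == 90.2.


Operand types: int == float
Rule: comparison yields bool
Result type: bool


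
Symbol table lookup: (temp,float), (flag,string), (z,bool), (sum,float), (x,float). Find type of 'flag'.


Lookup 'flag' → type string


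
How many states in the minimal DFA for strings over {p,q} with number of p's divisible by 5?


Track (count of p) mod 5: states 0..4, accept at 0
Minimal DFA: 5 states


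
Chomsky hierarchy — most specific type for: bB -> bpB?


LHS has context (more than one symbol) and |LHS| ≤ |RHS|
Classification: Type 1 (Context-Sensitive)


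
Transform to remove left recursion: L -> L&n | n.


Left-recursive alternatives: L&n; non-recursive: n
Introduce L': L -> nL', L' -> &nL' | ε


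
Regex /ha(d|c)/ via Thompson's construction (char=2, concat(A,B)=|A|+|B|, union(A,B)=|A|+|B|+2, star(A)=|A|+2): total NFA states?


Syntax tree has 4 char leaf(s), 1 union(s), 0 star(s)
chars contribute 4×2 = 8; each union adds +2; each star adds +2
Total: 8 + 2 + 0 = 10 states


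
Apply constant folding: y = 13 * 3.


13 * 3 = 39 at compile time
Optimized: y = 39


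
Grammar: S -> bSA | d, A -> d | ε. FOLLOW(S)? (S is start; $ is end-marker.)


$ ∈ FOLLOW(S). For each A -> αBβ: add FIRST(β)\{ε} to FOLLOW(B); if β nullable, add FOLLOW(A).
FOLLOW(S) = {$, d}


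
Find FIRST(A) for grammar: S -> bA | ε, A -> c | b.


Per alternative of A: FIRST(c) = {c}; FIRST(b) = {b}
FIRST(A) = {b, c}


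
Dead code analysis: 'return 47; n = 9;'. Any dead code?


statement follows a return and is unreachable
Dead: 'n = 9'


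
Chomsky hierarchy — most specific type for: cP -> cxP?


LHS has context (more than one symbol) and |LHS| ≤ |RHS|
Classification: Type 1 (Context-Sensitive)


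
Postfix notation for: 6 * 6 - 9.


Left to right (same or higher precedence on left)
Postfix: 6 6 * 9 -


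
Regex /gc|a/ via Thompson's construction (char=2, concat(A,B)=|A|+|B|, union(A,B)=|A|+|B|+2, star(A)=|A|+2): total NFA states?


Syntax tree has 3 char leaf(s), 1 union(s), 0 star(s)
chars contribute 3×2 = 6; each union adds +2; each star adds +2
Total: 6 + 2 + 0 = 8 states


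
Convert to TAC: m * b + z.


Break into single-operator statements:
t1 = m * b
t2 = t1 + z


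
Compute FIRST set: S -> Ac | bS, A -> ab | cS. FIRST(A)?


Per alternative of A: FIRST(ab) = {a}; FIRST(cS) = {c}
FIRST(A) = {a, c}


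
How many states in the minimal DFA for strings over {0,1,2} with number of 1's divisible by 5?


Track (count of 1) mod 5: states 0..4, accept at 0
Minimal DFA: 5 states


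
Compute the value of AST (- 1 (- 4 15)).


Evaluate inner: (- 4 15) = -11
Evaluate root: (- 1 -11) = 12
Result: 12


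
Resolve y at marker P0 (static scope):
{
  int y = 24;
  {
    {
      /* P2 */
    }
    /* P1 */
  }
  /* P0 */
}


y declared in the same block as P0
y = 24


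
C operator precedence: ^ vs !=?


'!=' is equality (level 6); '^' is bitwise XOR (level 4)
Higher level binds tighter
'!=' has higher precedence than '^'


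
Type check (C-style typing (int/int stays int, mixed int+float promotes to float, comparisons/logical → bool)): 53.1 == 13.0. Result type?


Operand types: float == float
Rule: comparison yields bool
Result type: bool


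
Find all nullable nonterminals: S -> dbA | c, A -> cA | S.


A nonterminal is nullable iff some alternative derives ε (directly, or every symbol in it is nullable)
Nullable: {}


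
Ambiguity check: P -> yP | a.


right-linear, alternatives start with distinct terminals 'y' vs 'a': unique leftmost derivation
Unambiguous


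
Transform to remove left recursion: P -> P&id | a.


Left-recursive alternatives: P&id; non-recursive: a
Introduce P': P -> aP', P' -> &idP' | ε


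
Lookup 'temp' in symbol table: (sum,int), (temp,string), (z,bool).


Lookup 'temp' → type string


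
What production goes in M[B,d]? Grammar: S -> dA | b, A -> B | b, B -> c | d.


For [B, d]: 'd' ∈ FIRST(d)
Entry: B -> d


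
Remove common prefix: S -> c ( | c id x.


Common prefix: 'c'
Factored: S -> c S', S' -> ( | id x


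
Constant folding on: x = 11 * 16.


11 * 16 = 176 at compile time
Optimized: x = 176


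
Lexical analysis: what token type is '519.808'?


Pattern: digits with a decimal point
Type: FLOAT_LITERAL


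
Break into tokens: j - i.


Scan left to right, longest-match per lexeme
Tokens: ID(j), OP(-), ID(i)


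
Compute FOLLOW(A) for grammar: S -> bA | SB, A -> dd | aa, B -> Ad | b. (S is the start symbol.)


$ ∈ FOLLOW(S). For each A -> αBβ: add FIRST(β)\{ε} to FOLLOW(B); if β nullable, add FOLLOW(A).
FOLLOW(A) = {$, a, b, d}


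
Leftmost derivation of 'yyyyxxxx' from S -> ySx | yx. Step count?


Derivation: S => ySx => yySxx => yyySxxx => yyyyxxxx
Steps: 4


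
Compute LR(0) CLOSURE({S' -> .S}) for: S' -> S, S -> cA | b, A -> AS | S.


Start: S' -> .S
For each item with dot before a nonterminal B, add B -> .γ for every B-production
Closure: [S' -> .S, S -> .cA, S -> .b]


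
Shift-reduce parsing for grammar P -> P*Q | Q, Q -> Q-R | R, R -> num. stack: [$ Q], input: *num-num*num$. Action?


lookahead ∉ {-} so Q won't extend; reduce P -> Q
Action: reduce (P -> Q)


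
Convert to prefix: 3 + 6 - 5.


left-to-right (same/higher precedence on left): tree is (- (+ 3 6) 5)
Prefix: - + 3 6 5


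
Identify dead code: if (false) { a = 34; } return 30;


condition is constant false, so the whole block is unreachable
Dead: 'if (false) { a = 34; }'


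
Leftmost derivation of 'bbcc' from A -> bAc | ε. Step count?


Derivation: A => bAc => bbAcc => bbcc
Steps: 3


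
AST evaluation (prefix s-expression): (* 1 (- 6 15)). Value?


Evaluate inner: (- 6 15) = -9
Evaluate root: (* 1 -9) = -9
Result: -9


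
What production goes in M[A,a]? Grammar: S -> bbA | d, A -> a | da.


For [A, a]: 'a' ∈ FIRST(a)
Entry: A -> a


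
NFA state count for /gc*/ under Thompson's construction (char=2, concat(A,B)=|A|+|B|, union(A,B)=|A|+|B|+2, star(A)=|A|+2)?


Syntax tree has 2 char leaf(s), 0 union(s), 1 star(s)
chars contribute 2×2 = 4; each union adds +2; each star adds +2
Total: 4 + 0 + 2 = 6 states


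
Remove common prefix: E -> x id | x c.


Common prefix: 'x'
Factored: E -> x E', E' -> id | c


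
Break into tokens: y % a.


Scan left to right, longest-match per lexeme
Tokens: ID(y), OP(%), ID(a)


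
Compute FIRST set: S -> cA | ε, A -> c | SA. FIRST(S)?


Per alternative of S: FIRST(cA) = {c}; FIRST(ε) = {ε}
FIRST(S) = {c, ε}


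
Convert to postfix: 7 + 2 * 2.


* has higher precedence, evaluate 2*2 first
Postfix: 7 2 2 * +


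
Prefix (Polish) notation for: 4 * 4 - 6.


left-to-right (same/higher precedence on left): tree is (- (* 4 4) 6)
Prefix: - * 4 4 6


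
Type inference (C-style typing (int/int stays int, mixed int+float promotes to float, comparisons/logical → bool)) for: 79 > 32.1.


Operand types: int > float
Rule: comparison yields bool
Result type: bool


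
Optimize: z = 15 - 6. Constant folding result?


15 - 6 = 9 at compile time
Optimized: z = 9


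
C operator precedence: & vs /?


'/' is multiplicative (level 10); '&' is bitwise AND (level 5)
Higher level binds tighter
'/' has higher precedence than '&'


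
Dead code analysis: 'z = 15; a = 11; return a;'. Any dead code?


z is assigned but never read
Dead: 'z = 15'


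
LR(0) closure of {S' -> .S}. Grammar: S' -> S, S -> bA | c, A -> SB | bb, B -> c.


Start: S' -> .S
For each item with dot before a nonterminal B, add B -> .γ for every B-production
Closure: [S' -> .S, S -> .bA, S -> .c]


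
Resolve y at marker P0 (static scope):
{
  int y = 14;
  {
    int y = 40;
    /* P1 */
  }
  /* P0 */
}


y declared in the same block as P0
y = 14


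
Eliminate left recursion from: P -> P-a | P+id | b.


Left-recursive alternatives: P-a, P+id; non-recursive: b
Introduce P': P -> bP', P' -> -aP' | +idP' | ε


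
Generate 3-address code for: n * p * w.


Break into single-operator statements:
t1 = n * p
t2 = t1 * w


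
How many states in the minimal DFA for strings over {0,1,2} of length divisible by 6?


Track length mod 6: states 0..5, accept at 0
Minimal DFA: 6 states


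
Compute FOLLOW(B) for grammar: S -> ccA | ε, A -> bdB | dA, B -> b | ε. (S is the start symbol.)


$ ∈ FOLLOW(S). For each A -> αBβ: add FIRST(β)\{ε} to FOLLOW(B); if β nullable, add FOLLOW(A).
FOLLOW(B) = {$}


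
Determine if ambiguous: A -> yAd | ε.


balanced y^n…d^n: each string has a unique parse
Unambiguous


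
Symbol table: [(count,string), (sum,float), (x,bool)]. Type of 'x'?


Lookup 'x' → type bool


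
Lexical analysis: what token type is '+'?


Pattern: operator symbol
Type: OPERATOR


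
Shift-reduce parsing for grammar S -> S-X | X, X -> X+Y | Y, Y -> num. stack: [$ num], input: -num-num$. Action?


'num' on top is the handle for Y -> num
Action: reduce (Y -> num)


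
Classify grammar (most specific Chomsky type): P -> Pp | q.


Left-linear: every RHS is a terminal or one nonterminal followed by a terminal
Classification: Type 3 (Regular)


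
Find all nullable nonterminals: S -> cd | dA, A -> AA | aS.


A nonterminal is nullable iff some alternative derives ε (directly, or every symbol in it is nullable)
Nullable: {}


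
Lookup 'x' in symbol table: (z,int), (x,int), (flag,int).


Lookup 'x' → type int


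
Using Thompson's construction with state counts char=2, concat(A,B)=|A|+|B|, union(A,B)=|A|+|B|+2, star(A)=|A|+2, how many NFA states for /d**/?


Syntax tree has 1 char leaf(s), 0 union(s), 2 star(s)
chars contribute 1×2 = 2; each union adds +2; each star adds +2
Total: 2 + 0 + 4 = 6 states


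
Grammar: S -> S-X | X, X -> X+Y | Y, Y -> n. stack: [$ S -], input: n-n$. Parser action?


no handle ('S-' is not any RHS); shift 'n'
Action: shift


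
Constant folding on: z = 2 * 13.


2 * 13 = 26 at compile time
Optimized: z = 26


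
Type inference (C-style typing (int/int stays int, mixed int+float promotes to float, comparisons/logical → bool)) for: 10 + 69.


Operand types: int + int
Rule: mixed int/float promotes to float; int/int stays int
Result type: int


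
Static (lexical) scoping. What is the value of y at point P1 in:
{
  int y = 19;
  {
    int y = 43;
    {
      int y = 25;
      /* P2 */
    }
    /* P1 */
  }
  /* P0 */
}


y declared in the same block as P1
y = 43


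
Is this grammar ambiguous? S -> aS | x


right-linear, alternatives start with distinct terminals 'a' vs 'x': unique leftmost derivation
Unambiguous


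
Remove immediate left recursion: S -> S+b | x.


Left-recursive alternatives: S+b; non-recursive: x
Introduce S': S -> xS', S' -> +bS' | ε


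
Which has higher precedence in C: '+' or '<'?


'+' is additive (level 9); '<' is relational (level 7)
Higher level binds tighter
'+' has higher precedence than '<'


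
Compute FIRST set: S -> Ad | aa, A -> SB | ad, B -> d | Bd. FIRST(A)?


Per alternative of A: FIRST(SB) = {a}; FIRST(ad) = {a}
FIRST(A) = {a}


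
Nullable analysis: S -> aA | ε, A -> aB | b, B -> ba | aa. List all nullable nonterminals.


A nonterminal is nullable iff some alternative derives ε (directly, or every symbol in it is nullable)
Nullable: {S}


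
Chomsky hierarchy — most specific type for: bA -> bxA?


LHS has context (more than one symbol) and |LHS| ≤ |RHS|
Classification: Type 1 (Context-Sensitive)


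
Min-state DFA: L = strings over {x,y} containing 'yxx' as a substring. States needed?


KMP-style automaton: 3 progress states + 1 absorbing accept = 4
Minimal DFA: 4 states


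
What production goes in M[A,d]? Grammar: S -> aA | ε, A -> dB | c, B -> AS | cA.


For [A, d]: 'd' ∈ FIRST(dB)
Entry: A -> dB


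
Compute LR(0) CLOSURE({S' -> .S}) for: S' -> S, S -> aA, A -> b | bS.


Start: S' -> .S
For each item with dot before a nonterminal B, add B -> .γ for every B-production
Closure: [S' -> .S, S -> .aA]


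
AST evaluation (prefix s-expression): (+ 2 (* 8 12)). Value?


Evaluate inner: (* 8 12) = 96
Evaluate root: (+ 2 96) = 98
Result: 98


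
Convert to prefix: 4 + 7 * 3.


'*' binds tighter: tree is (+ 4 (* 7 3))
Prefix: + 4 * 7 3


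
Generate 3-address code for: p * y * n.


Break into single-operator statements:
t1 = p * y
t2 = t1 * n


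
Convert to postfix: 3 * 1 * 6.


Left to right (same or higher precedence on left)
Postfix: 3 1 * 6 *


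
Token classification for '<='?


Pattern: operator symbol
Type: OPERATOR


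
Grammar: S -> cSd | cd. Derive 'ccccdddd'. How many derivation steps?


Derivation: S => cSd => ccSdd => cccSddd => ccccdddd
Steps: 4


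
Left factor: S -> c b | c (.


Common prefix: 'c'
Factored: S -> c S', S' -> b | (


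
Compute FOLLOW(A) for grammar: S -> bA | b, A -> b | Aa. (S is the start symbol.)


$ ∈ FOLLOW(S). For each A -> αBβ: add FIRST(β)\{ε} to FOLLOW(B); if β nullable, add FOLLOW(A).
FOLLOW(A) = {$, a}


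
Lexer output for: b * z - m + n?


Scan left to right, longest-match per lexeme
Tokens: ID(b), OP(*), ID(z), OP(-), ID(m), OP(+), ID(n)


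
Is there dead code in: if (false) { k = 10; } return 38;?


condition is constant false, so the whole block is unreachable
Dead: 'if (false) { k = 10; }'


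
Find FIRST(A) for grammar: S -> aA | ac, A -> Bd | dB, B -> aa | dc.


Per alternative of A: FIRST(Bd) = {a, d}; FIRST(dB) = {d}
FIRST(A) = {a, d}


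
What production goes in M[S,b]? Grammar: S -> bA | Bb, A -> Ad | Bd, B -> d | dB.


For [S, b]: 'b' ∈ FIRST(bA)
Entry: S -> bA


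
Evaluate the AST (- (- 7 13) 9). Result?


Evaluate inner: (- 7 13) = -6
Evaluate root: (- -6 9) = -15
Result: -15


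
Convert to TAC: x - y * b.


Break into single-operator statements:
t1 = y * b
t2 = x - t1


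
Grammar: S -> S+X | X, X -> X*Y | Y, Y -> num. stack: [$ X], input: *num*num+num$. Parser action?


shift '*' to continue X -> X*Y
Action: shift


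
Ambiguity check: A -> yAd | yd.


balanced y^n…d^n: each string has a unique parse
Unambiguous


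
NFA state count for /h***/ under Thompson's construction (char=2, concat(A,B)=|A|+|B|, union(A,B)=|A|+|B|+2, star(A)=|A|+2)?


Syntax tree has 1 char leaf(s), 0 union(s), 3 star(s)
chars contribute 1×2 = 2; each union adds +2; each star adds +2
Total: 2 + 0 + 6 = 8 states


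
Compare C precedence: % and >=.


'%' is multiplicative (level 10); '>=' is relational (level 7)
Higher level binds tighter
'%' has higher precedence than '>='


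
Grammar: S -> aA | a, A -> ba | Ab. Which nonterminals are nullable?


A nonterminal is nullable iff some alternative derives ε (directly, or every symbol in it is nullable)
Nullable: {}


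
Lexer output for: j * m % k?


Scan left to right, longest-match per lexeme
Tokens: ID(j), OP(*), ID(m), OP(%), ID(k)


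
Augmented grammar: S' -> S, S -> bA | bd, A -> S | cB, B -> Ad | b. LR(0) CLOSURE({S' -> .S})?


Start: S' -> .S
For each item with dot before a nonterminal B, add B -> .γ for every B-production
Closure: [S' -> .S, S -> .bA, S -> .bd]


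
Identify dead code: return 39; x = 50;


statement follows a return and is unreachable
Dead: 'x = 50'


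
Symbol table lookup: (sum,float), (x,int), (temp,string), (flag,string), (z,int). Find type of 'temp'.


Lookup 'temp' → type string


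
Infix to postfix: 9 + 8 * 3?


* has higher precedence, evaluate 8*3 first
Postfix: 9 8 3 * +


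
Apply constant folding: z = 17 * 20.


17 * 20 = 340 at compile time
Optimized: z = 340


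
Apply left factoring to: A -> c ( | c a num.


Common prefix: 'c'
Factored: A -> c A', A' -> ( | a num


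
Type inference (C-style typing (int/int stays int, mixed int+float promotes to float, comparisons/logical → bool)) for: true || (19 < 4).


Operand types: bool || bool
Rule: logical operators take bool operands and yield bool
Result type: bool


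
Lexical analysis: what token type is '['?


Pattern: delimiter/punctuation
Type: PUNCTUATION


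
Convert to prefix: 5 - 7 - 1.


left-to-right (same/higher precedence on left): tree is (- (- 5 7) 1)
Prefix: - - 5 7 1


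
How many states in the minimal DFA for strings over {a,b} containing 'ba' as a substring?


KMP-style automaton: 2 progress states + 1 absorbing accept = 3
Minimal DFA: 3 states


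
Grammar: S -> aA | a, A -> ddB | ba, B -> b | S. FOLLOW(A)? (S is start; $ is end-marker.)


$ ∈ FOLLOW(S). For each A -> αBβ: add FIRST(β)\{ε} to FOLLOW(B); if β nullable, add FOLLOW(A).
FOLLOW(A) = {$}


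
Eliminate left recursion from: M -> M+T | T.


Left-recursive alternatives: M+T; non-recursive: T
Introduce M': M -> TM', M' -> +TM' | ε


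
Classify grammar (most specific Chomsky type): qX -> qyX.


LHS has context (more than one symbol) and |LHS| ≤ |RHS|
Classification: Type 1 (Context-Sensitive)


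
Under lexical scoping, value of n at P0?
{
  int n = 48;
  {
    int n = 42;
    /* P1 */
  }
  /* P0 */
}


n declared in the same block as P0
n = 48


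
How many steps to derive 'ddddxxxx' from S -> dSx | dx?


Derivation: S => dSx => ddSxx => dddSxxx => ddddxxxx
Steps: 4


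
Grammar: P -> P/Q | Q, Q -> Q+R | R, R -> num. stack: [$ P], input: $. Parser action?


start symbol P on stack, input exhausted
Action: accept


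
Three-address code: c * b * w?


Break into single-operator statements:
t1 = c * b
t2 = t1 * w


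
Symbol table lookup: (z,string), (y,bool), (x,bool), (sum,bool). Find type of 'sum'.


Lookup 'sum' → type bool


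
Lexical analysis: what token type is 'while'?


Pattern: reserved word
Type: KEYWORD


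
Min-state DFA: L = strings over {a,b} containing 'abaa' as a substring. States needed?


KMP-style automaton: 4 progress states + 1 absorbing accept = 5
Minimal DFA: 5 states


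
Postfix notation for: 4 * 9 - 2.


Left to right (same or higher precedence on left)
Postfix: 4 9 * 2 -


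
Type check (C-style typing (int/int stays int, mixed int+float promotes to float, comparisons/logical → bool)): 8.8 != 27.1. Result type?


Operand types: float != float
Rule: comparison yields bool
Result type: bool


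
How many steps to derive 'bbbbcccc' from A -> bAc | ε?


Derivation: A => bAc => bbAcc => bbbAccc => bbbbAcccc => bbbbcccc
Steps: 5


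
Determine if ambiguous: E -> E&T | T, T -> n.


precedence layered via separate nonterminal T: deterministic
Unambiguous


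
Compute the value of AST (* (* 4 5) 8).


Evaluate inner: (* 4 5) = 20
Evaluate root: (* 20 8) = 160
Result: 160


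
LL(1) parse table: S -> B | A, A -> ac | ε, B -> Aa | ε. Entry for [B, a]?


For [B, a]: 'a' ∈ FIRST(Aa)
Entry: B -> Aa


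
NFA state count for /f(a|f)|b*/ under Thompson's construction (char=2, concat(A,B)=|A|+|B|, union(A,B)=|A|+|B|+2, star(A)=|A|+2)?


Syntax tree has 4 char leaf(s), 2 union(s), 1 star(s)
chars contribute 4×2 = 8; each union adds +2; each star adds +2
Total: 8 + 4 + 2 = 14 states


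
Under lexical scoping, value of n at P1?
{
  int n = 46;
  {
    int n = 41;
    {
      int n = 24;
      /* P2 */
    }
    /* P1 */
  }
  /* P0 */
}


n declared in the same block as P1
n = 41


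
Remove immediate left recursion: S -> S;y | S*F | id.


Left-recursive alternatives: S;y, S*F; non-recursive: id
Introduce S': S -> idS', S' -> ;yS' | *FS' | ε


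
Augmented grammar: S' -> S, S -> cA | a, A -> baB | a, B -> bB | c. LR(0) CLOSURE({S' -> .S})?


Start: S' -> .S
For each item with dot before a nonterminal B, add B -> .γ for every B-production
Closure: [S' -> .S, S -> .cA, S -> .a]


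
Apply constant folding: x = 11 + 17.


11 + 17 = 28 at compile time
Optimized: x = 28


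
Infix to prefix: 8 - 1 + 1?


left-to-right (same/higher precedence on left): tree is (+ (- 8 1) 1)
Prefix: + - 8 1 1


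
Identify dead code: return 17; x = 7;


statement follows a return and is unreachable
Dead: 'x = 7'


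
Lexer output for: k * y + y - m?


Scan left to right, longest-match per lexeme
Tokens: ID(k), OP(*), ID(y), OP(+), ID(y), OP(-), ID(m)


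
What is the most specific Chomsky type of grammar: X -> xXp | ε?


Single nonterminal LHS, but x^n p^n is not regular
Classification: Type 2 (Context-Free)


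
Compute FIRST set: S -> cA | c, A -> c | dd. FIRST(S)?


Per alternative of S: FIRST(cA) = {c}; FIRST(c) = {c}
FIRST(S) = {c}


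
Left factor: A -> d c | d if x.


Common prefix: 'd'
Factored: A -> d A', A' -> c | if x


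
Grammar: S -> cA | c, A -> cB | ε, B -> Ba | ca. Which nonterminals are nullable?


A nonterminal is nullable iff some alternative derives ε (directly, or every symbol in it is nullable)
Nullable: {A}


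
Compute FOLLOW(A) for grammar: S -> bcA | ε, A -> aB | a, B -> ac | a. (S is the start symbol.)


$ ∈ FOLLOW(S). For each A -> αBβ: add FIRST(β)\{ε} to FOLLOW(B); if β nullable, add FOLLOW(A).
FOLLOW(A) = {$}


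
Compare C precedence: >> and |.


'>>' is shift (level 8); '|' is bitwise OR (level 3)
Higher level binds tighter
'>>' has higher precedence than '|'


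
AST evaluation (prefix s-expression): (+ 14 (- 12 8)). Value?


Evaluate inner: (- 12 8) = 4
Evaluate root: (+ 14 4) = 18
Result: 18


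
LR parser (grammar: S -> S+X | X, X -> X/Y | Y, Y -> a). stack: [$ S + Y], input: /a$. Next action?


'Y' (not preceded by X/) is the handle for X -> Y
Action: reduce (X -> Y)


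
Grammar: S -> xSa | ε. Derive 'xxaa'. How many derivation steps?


Derivation: S => xSa => xxSaa => xxaa
Steps: 3


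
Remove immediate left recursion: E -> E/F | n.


Left-recursive alternatives: E/F; non-recursive: n
Introduce E': E -> nE', E' -> /FE' | ε


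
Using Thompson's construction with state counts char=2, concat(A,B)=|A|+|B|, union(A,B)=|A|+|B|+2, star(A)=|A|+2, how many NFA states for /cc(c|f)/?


Syntax tree has 4 char leaf(s), 1 union(s), 0 star(s)
chars contribute 4×2 = 8; each union adds +2; each star adds +2
Total: 8 + 2 + 0 = 10 states


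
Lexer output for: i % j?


Scan left to right, longest-match per lexeme
Tokens: ID(i), OP(%), ID(j)


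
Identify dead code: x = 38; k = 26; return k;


x is assigned but never read
Dead: 'x = 38'


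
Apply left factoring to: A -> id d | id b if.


Common prefix: 'id'
Factored: A -> id A', A' -> d | b if


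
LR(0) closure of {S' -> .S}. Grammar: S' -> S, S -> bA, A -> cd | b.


Start: S' -> .S
For each item with dot before a nonterminal B, add B -> .γ for every B-production
Closure: [S' -> .S, S -> .bA]
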